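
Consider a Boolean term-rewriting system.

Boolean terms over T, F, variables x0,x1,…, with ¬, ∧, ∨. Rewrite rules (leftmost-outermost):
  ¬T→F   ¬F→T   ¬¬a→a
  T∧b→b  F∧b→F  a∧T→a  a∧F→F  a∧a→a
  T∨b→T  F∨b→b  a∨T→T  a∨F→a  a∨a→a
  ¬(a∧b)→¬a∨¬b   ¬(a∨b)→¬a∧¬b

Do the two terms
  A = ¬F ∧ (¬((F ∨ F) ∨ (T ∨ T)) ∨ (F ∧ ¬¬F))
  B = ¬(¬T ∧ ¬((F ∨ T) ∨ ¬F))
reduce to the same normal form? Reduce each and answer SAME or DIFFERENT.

Term A:
  start: ¬F ∧ (¬((F ∨ F) ∨ (T ∨ T)) ∨ (F ∧ ¬¬F))
  [1] T ∧ (¬((F ∨ F) ∨ (T ∨ T)) ∨ (F ∧ ¬¬F))
  [2] ¬((F ∨ F) ∨ (T ∨ T)) ∨ (F ∧ ¬¬F)
  [3] (¬(F ∨ F) ∧ ¬(T ∨ T)) ∨ (F ∧ ¬¬F)
  [4] ((¬F ∧ ¬F) ∧ ¬(T ∨ T)) ∨ (F ∧ ¬¬F)
  [5] (¬F ∧ ¬(T ∨ T)) ∨ (F ∧ ¬¬F)
  [6] (T ∧ ¬(T ∨ T)) ∨ (F ∧ ¬¬F)
  [7] ¬(T ∨ T) ∨ (F ∧ ¬¬F)
  [8] (¬T ∧ ¬T) ∨ (F ∧ ¬¬F)
  [9] ¬T ∨ (F ∧ ¬¬F)
  [10] F ∨ (F ∧ ¬¬F)
  [11] F ∧ ¬¬F
  [12] F

Term B:
  start: ¬(¬T ∧ ¬((F ∨ T) ∨ ¬F))
  [1] ¬¬T ∨ ¬¬((F ∨ T) ∨ ¬F)
  [2] T ∨ ¬¬((F ∨ T) ∨ ¬F)
  [3] T

Answer: DIFFERENT — A ⇓ F, B ⇓ T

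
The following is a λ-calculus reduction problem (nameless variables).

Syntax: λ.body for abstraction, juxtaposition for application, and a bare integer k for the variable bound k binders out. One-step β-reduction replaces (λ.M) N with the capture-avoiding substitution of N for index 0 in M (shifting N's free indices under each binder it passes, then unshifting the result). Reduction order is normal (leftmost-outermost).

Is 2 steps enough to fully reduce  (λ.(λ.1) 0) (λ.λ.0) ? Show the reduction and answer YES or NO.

Answer: YES — reaches normal form λ.λ.0 in 2 ≤ 2 steps

Working:
  start: (λ.(λ.1) 0) (λ.λ.0)
  →1  (λ.λ.λ.0) (λ.λ.0)
  →2  λ.λ.0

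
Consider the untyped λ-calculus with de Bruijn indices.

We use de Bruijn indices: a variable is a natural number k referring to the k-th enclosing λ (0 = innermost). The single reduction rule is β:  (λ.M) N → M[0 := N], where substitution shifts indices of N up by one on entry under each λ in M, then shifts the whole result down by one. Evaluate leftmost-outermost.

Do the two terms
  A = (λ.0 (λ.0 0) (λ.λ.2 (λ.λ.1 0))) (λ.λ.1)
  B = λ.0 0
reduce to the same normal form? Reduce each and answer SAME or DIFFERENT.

Term A:
  start: (λ.0 (λ.0 0) (λ.λ.2 (λ.λ.1 0))) (λ.λ.1)
  [1] (λ.λ.1) (λ.0 0) (λ.λ.(λ.λ.1) (λ.λ.1 0))
  [2] (λ.λ.0 0) (λ.λ.(λ.λ.1) (λ.λ.1 0))
  [3] λ.0 0

Term B:
  start: λ.0 0

Answer: SAME — A ⇓ λ.0 0, B ⇓ λ.0 0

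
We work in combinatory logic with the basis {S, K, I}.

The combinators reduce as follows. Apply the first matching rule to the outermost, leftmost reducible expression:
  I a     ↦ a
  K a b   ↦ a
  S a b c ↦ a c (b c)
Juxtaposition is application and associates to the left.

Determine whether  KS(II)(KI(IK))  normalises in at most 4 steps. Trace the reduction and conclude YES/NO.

  start: KS(II)(KI(IK))
  step 1: S(KI(IK))
  step 2: SI

Answer: YES — reaches normal form SI in 2 ≤ 4 steps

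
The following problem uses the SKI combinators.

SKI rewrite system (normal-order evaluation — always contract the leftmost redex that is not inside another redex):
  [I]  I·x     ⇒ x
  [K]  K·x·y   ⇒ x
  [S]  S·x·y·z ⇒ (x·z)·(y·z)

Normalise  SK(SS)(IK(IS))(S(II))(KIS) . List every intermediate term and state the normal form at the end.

  start: SK(SS)(IK(IS))(S(II))(KIS)
  →1  K(IK(IS))(SS(IK(IS)))(S(II))(KIS)
  →2  IK(IS)(S(II))(KIS)
  →3  K(IS)(S(II))(KIS)
  →4  IS(KIS)
  →5  S(KIS)
  →6  SI

Answer: normal form = SI  (in 6 steps)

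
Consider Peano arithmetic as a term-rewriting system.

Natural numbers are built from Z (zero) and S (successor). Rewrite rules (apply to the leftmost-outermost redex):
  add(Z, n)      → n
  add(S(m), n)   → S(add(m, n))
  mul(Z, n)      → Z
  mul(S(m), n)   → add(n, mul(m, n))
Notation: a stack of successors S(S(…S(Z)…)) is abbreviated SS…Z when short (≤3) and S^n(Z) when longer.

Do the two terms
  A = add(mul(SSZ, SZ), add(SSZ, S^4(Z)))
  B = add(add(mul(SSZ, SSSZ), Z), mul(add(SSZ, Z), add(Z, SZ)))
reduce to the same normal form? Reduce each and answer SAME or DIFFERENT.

Term A:
  start: add(mul(SSZ, SZ), add(SSZ, S^4(Z)))
  →1  add(add(SZ, mul(SZ, SZ)), add(SSZ, S^4(Z)))
  →2  add(S(add(Z, mul(SZ, SZ))), add(SSZ, S^4(Z)))
  →3  S(add(add(Z, mul(SZ, SZ)), add(SSZ, S^4(Z))))
  →4  S(add(mul(SZ, SZ), add(SSZ, S^4(Z))))
  →5  S(add(add(SZ, mul(Z, SZ)), add(SSZ, S^4(Z))))
  →6  S(add(S(add(Z, mul(Z, SZ))), add(SSZ, S^4(Z))))
  →7  S(S(add(add(Z, mul(Z, SZ)), add(SSZ, S^4(Z)))))
  →8  S(S(add(mul(Z, SZ), add(SSZ, S^4(Z)))))
  →9  S(S(add(Z, add(SSZ, S^4(Z)))))
  →10  S(S(add(SSZ, S^4(Z))))
  →11  S(S(S(add(SZ, S^4(Z)))))
  →12  S(S(S(S(add(Z, S^4(Z))))))
  →13  S^8(Z)

Term B:
  start: add(add(mul(SSZ, SSSZ), Z), mul(add(SSZ, Z), add(Z, SZ)))
  →1  add(add(add(SSSZ, mul(SZ, SSSZ)), Z), mul(add(SSZ, Z), add(Z, SZ)))
  →2  add(add(S(add(SSZ, mul(SZ, SSSZ))), Z), mul(add(SSZ, Z), add(Z, SZ)))
  →3  add(S(add(add(SSZ, mul(SZ, SSSZ)), Z)), mul(add(SSZ, Z), add(Z, SZ)))
  →4  S(add(add(add(SSZ, mul(SZ, SSSZ)), Z), mul(add(SSZ, Z), add(Z, SZ))))
  →5  S(add(add(S(add(SZ, mul(SZ, SSSZ))), Z), mul(add(SSZ, Z), add(Z, SZ))))
  →6  S(add(S(add(add(SZ, mul(SZ, SSSZ)), Z)), mul(add(SSZ, Z), add(Z, SZ))))
  →7  S(S(add(add(add(SZ, mul(SZ, SSSZ)), Z), mul(add(SSZ, Z), add(Z, SZ)))))
  →8  S(S(add(add(S(add(Z, mul(SZ, SSSZ))), Z), mul(add(SSZ, Z), add(Z, SZ)))))
  →9  S(S(add(S(add(add(Z, mul(SZ, SSSZ)), Z)), mul(add(SSZ, Z), add(Z, SZ)))))
  →10  S(S(S(add(add(add(Z, mul(SZ, SSSZ)), Z), mul(add(SSZ, Z), add(Z, SZ))))))
  →11  S(S(S(add(add(mul(SZ, SSSZ), Z), mul(add(SSZ, Z), add(Z, SZ))))))
  →12  S(S(S(add(add(add(SSSZ, mul(Z, SSSZ)), Z), mul(add(SSZ, Z), add(Z, SZ))))))
  →13  S(S(S(add(add(S(add(SSZ, mul(Z, SSSZ))), Z), mul(add(SSZ, Z), add(Z, SZ))))))
  →14  S(S(S(add(S(add(add(SSZ, mul(Z, SSSZ)), Z)), mul(add(SSZ, Z), add(Z, SZ))))))
  →15  S(S(S(S(add(add(add(SSZ, mul(Z, SSSZ)), Z), mul(add(SSZ, Z), add(Z, SZ)))))))
  →16  S(S(S(S(add(add(S(add(SZ, mul(Z, SSSZ))), Z), mul(add(SSZ, Z), add(Z, SZ)))))))
  →17  S(S(S(S(add(S(add(add(SZ, mul(Z, SSSZ)), Z)), mul(add(SSZ, Z), add(Z, SZ)))))))
  →18  S(S(S(S(S(add(add(add(SZ, mul(Z, SSSZ)), Z), mul(add(SSZ, Z), add(Z, SZ))))))))
  →19  S(S(S(S(S(add(add(S(add(Z, mul(Z, SSSZ))), Z), mul(add(SSZ, Z), add(Z, SZ))))))))
  →20  S(S(S(S(S(add(S(add(add(Z, mul(Z, SSSZ)), Z)), mul(add(SSZ, Z), add(Z, SZ))))))))
  →21  S(S(S(S(S(S(add(add(add(Z, mul(Z, SSSZ)), Z), mul(add(SSZ, Z), add(Z, SZ)))))))))
  →22  S(S(S(S(S(S(add(add(mul(Z, SSSZ), Z), mul(add(SSZ, Z), add(Z, SZ)))))))))
  →23  S(S(S(S(S(S(add(add(Z, Z), mul(add(SSZ, Z), add(Z, SZ)))))))))
  →24  S(S(S(S(S(S(add(Z, mul(add(SSZ, Z), add(Z, SZ)))))))))
  →25  S(S(S(S(S(S(mul(add(SSZ, Z), add(Z, SZ))))))))
  →26  S(S(S(S(S(S(mul(S(add(SZ, Z)), add(Z, SZ))))))))
  →27  S(S(S(S(S(S(add(add(Z, SZ), mul(add(SZ, Z), add(Z, SZ)))))))))
  →28  S(S(S(S(S(S(add(SZ, mul(add(SZ, Z), add(Z, SZ)))))))))
  →29  S(S(S(S(S(S(S(add(Z, mul(add(SZ, Z), add(Z, SZ))))))))))
  →30  S(S(S(S(S(S(S(mul(add(SZ, Z), add(Z, SZ)))))))))
  →31  S(S(S(S(S(S(S(mul(S(add(Z, Z)), add(Z, SZ)))))))))
  →32  S(S(S(S(S(S(S(add(add(Z, SZ), mul(add(Z, Z), add(Z, SZ))))))))))
  →33  S(S(S(S(S(S(S(add(SZ, mul(add(Z, Z), add(Z, SZ))))))))))
  →34  S(S(S(S(S(S(S(S(add(Z, mul(add(Z, Z), add(Z, SZ)))))))))))
  →35  S(S(S(S(S(S(S(S(mul(add(Z, Z), add(Z, SZ))))))))))
  →36  S(S(S(S(S(S(S(S(mul(Z, add(Z, SZ))))))))))
  →37  S^8(Z)

Answer: SAME — A ⇓ S^8(Z), B ⇓ S^8(Z)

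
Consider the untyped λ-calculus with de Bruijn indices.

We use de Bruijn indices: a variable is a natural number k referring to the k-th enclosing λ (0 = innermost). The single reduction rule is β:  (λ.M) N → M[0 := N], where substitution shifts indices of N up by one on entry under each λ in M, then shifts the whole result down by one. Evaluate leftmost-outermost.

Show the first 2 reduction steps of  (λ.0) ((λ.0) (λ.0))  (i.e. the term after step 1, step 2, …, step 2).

  start: (λ.0) ((λ.0) (λ.0))
  [1] (λ.0) (λ.0)
  [2] λ.0

Answer: after 2 steps: λ.0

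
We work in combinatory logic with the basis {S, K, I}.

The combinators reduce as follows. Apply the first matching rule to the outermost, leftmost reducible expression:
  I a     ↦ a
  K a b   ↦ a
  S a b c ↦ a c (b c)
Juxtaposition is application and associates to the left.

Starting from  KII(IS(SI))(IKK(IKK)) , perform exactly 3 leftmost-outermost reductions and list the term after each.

  start: KII(IS(SI))(IKK(IKK))
  step 1: I(IS(SI))(IKK(IKK))
  step 2: IS(SI)(IKK(IKK))
  step 3: S(SI)(IKK(IKK))

Answer: after 3 steps: S(SI)(IKK(IKK))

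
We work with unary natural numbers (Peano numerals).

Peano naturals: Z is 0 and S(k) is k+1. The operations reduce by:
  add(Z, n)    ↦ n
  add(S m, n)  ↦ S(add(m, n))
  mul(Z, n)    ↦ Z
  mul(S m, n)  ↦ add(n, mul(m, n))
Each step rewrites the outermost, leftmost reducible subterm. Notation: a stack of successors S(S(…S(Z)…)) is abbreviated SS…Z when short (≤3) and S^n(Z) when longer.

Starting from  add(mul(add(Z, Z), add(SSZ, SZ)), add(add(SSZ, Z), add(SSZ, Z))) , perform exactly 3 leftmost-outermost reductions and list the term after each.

Answer: after 3 steps: add(add(SSZ, Z), add(SSZ, Z))

Working:
  start: add(mul(add(Z, Z), add(SSZ, SZ)), add(add(SSZ, Z), add(SSZ, Z)))
  [1] add(mul(Z, add(SSZ, SZ)), add(add(SSZ, Z), add(SSZ, Z)))
  [2] add(Z, add(add(SSZ, Z), add(SSZ, Z)))
  [3] add(add(SSZ, Z), add(SSZ, Z))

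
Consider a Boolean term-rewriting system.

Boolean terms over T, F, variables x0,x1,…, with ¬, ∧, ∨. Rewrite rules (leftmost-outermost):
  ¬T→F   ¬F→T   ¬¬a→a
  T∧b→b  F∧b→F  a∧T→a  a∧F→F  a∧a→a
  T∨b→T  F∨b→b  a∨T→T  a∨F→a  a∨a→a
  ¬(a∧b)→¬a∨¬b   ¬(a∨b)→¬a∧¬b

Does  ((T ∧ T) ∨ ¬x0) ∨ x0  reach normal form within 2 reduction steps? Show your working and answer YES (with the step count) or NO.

Answer: NO — after 2 steps the term is T ∨ x0, not yet normal

Working:
  start: ((T ∧ T) ∨ ¬x0) ∨ x0
  [1] (T ∨ ¬x0) ∨ x0
  [2] T ∨ x0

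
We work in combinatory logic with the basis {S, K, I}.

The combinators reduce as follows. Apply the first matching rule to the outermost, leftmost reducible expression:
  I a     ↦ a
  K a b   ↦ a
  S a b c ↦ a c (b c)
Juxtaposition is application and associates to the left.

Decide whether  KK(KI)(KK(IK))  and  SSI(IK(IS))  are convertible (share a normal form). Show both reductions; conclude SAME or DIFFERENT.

Term A:
  start: KK(KI)(KK(IK))
  →1  K(KK(IK))
  →2  KK

Term B:
  start: SSI(IK(IS))
  →1  S(IK(IS))(I(IK(IS)))
  →2  S(K(IS))(I(IK(IS)))
  →3  S(KS)(I(IK(IS)))
  →4  S(KS)(IK(IS))
  →5  S(KS)(K(IS))
  →6  S(KS)(KS)

Answer: DIFFERENT — A ⇓ KK, B ⇓ S(KS)(KS)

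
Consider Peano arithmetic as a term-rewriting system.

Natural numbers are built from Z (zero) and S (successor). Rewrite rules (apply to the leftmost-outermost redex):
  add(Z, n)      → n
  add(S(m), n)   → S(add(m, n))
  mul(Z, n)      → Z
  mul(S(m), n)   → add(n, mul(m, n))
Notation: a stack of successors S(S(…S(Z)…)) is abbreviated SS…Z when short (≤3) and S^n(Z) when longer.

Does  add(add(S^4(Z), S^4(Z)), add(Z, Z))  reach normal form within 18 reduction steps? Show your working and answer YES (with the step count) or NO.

Answer: YES — reaches normal form S^8(Z) in 15 ≤ 18 steps

Derivation:
  start: add(add(S^4(Z), S^4(Z)), add(Z, Z))
  step 1: add(S(add(SSSZ, S^4(Z))), add(Z, Z))
  step 2: S(add(add(SSSZ, S^4(Z)), add(Z, Z)))
  step 3: S(add(S(add(SSZ, S^4(Z))), add(Z, Z)))
  step 4: S(S(add(add(SSZ, S^4(Z)), add(Z, Z))))
  step 5: S(S(add(S(add(SZ, S^4(Z))), add(Z, Z))))
  step 6: S(S(S(add(add(SZ, S^4(Z)), add(Z, Z)))))
  step 7: S(S(S(add(S(add(Z, S^4(Z))), add(Z, Z)))))
  step 8: S(S(S(S(add(add(Z, S^4(Z)), add(Z, Z))))))
  step 9: S(S(S(S(add(S^4(Z), add(Z, Z))))))
  step 10: S(S(S(S(S(add(SSSZ, add(Z, Z)))))))
  step 11: S(S(S(S(S(S(add(SSZ, add(Z, Z))))))))
  step 12: S(S(S(S(S(S(S(add(SZ, add(Z, Z)))))))))
  step 13: S(S(S(S(S(S(S(S(add(Z, add(Z, Z))))))))))
  step 14: S(S(S(S(S(S(S(S(add(Z, Z)))))))))
  step 15: S^8(Z)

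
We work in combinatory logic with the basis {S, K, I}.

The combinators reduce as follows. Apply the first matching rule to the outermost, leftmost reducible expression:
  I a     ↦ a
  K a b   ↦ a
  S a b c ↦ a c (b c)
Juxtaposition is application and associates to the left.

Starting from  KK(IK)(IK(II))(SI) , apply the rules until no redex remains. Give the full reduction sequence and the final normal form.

Answer: normal form = KI  (in 4 steps)

Derivation:
  start: KK(IK)(IK(II))(SI)
  step 1: K(IK(II))(SI)
  step 2: IK(II)
  step 3: K(II)
  step 4: KI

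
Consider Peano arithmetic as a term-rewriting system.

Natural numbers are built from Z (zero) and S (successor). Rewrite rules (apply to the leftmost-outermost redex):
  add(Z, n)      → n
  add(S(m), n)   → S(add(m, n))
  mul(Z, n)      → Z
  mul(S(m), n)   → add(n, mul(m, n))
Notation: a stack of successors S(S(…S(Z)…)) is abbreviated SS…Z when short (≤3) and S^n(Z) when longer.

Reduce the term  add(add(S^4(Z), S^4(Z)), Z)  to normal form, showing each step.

Answer: normal form = S^8(Z)  (in 14 steps)

Reduction:
  start: add(add(S^4(Z), S^4(Z)), Z)
  step 1: add(S(add(SSSZ, S^4(Z))), Z)
  step 2: S(add(add(SSSZ, S^4(Z)), Z))
  step 3: S(add(S(add(SSZ, S^4(Z))), Z))
  step 4: S(S(add(add(SSZ, S^4(Z)), Z)))
  step 5: S(S(add(S(add(SZ, S^4(Z))), Z)))
  step 6: S(S(S(add(add(SZ, S^4(Z)), Z))))
  step 7: S(S(S(add(S(add(Z, S^4(Z))), Z))))
  step 8: S(S(S(S(add(add(Z, S^4(Z)), Z)))))
  step 9: S(S(S(S(add(S^4(Z), Z)))))
  step 10: S(S(S(S(S(add(SSSZ, Z))))))
  step 11: S(S(S(S(S(S(add(SSZ, Z)))))))
  step 12: S(S(S(S(S(S(S(add(SZ, Z))))))))
  step 13: S(S(S(S(S(S(S(S(add(Z, Z)))))))))
  step 14: S^8(Z)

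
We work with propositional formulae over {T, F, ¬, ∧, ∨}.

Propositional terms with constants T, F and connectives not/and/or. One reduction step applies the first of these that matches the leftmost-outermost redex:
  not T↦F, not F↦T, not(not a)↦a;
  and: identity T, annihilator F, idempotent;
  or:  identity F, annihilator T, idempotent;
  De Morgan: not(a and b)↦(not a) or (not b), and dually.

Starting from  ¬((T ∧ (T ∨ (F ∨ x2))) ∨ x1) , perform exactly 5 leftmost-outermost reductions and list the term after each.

  start: ¬((T ∧ (T ∨ (F ∨ x2))) ∨ x1)
  [1] ¬(T ∧ (T ∨ (F ∨ x2))) ∧ ¬x1
  [2] (¬T ∨ ¬(T ∨ (F ∨ x2))) ∧ ¬x1
  [3] (F ∨ ¬(T ∨ (F ∨ x2))) ∧ ¬x1
  [4] ¬(T ∨ (F ∨ x2)) ∧ ¬x1
  [5] (¬T ∧ ¬(F ∨ x2)) ∧ ¬x1

Answer: after 5 steps: (¬T ∧ ¬(F ∨ x2)) ∧ ¬x1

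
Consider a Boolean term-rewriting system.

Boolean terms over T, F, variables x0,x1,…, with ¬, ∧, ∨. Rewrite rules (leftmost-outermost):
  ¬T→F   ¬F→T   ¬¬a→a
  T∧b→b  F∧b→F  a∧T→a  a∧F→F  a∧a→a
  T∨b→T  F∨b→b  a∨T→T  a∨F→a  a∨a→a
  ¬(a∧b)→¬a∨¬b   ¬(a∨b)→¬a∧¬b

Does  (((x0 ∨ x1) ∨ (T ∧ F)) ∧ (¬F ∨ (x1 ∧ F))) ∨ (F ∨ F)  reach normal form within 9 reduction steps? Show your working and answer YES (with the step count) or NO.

  start: (((x0 ∨ x1) ∨ (T ∧ F)) ∧ (¬F ∨ (x1 ∧ F))) ∨ (F ∨ F)
  →1  (((x0 ∨ x1) ∨ F) ∧ (¬F ∨ (x1 ∧ F))) ∨ (F ∨ F)
  →2  ((x0 ∨ x1) ∧ (¬F ∨ (x1 ∧ F))) ∨ (F ∨ F)
  →3  ((x0 ∨ x1) ∧ (T ∨ (x1 ∧ F))) ∨ (F ∨ F)
  →4  ((x0 ∨ x1) ∧ T) ∨ (F ∨ F)
  →5  (x0 ∨ x1) ∨ (F ∨ F)
  →6  (x0 ∨ x1) ∨ F
  →7  x0 ∨ x1

Answer: YES — reaches normal form x0 ∨ x1 in 7 ≤ 9 steps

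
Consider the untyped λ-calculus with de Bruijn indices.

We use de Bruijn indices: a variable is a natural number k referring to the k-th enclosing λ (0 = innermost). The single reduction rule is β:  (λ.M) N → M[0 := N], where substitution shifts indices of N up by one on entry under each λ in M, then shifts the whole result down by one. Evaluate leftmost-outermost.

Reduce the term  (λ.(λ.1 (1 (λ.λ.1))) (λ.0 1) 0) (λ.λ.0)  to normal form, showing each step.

Answer: normal form = λ.λ.0  (in 4 steps)

Working:
  start: (λ.(λ.1 (1 (λ.λ.1))) (λ.0 1) 0) (λ.λ.0)
  step 1: (λ.(λ.λ.0) ((λ.λ.0) (λ.λ.1))) (λ.0 (λ.λ.0)) (λ.λ.0)
  step 2: (λ.λ.0) ((λ.λ.0) (λ.λ.1)) (λ.λ.0)
  step 3: (λ.0) (λ.λ.0)
  step 4: λ.λ.0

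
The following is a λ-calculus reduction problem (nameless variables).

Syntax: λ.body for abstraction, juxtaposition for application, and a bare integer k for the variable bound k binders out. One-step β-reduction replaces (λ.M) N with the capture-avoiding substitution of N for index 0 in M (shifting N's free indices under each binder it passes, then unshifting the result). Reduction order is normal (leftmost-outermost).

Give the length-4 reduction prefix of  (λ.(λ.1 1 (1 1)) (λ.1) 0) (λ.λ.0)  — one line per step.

Answer: after 4 steps: (λ.λ.0) (λ.λ.0) (λ.λ.0)

Derivation:
  start: (λ.(λ.1 1 (1 1)) (λ.1) 0) (λ.λ.0)
  [1] (λ.(λ.λ.0) (λ.λ.0) ((λ.λ.0) (λ.λ.0))) (λ.λ.λ.0) (λ.λ.0)
  [2] (λ.λ.0) (λ.λ.0) ((λ.λ.0) (λ.λ.0)) (λ.λ.0)
  [3] (λ.0) ((λ.λ.0) (λ.λ.0)) (λ.λ.0)
  [4] (λ.λ.0) (λ.λ.0) (λ.λ.0)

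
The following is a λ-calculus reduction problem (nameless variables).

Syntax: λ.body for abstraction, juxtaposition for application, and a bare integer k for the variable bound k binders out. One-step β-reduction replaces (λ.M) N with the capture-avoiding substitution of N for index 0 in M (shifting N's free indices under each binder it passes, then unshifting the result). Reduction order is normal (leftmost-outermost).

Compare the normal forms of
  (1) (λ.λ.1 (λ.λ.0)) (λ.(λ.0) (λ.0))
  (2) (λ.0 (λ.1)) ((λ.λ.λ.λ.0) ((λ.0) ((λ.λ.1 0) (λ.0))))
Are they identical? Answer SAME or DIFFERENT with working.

Term A:
  start: (λ.λ.1 (λ.λ.0)) (λ.(λ.0) (λ.0))
  step 1: λ.(λ.(λ.0) (λ.0)) (λ.λ.0)
  step 2: λ.(λ.0) (λ.0)
  step 3: λ.λ.0

Term B:
  start: (λ.0 (λ.1)) ((λ.λ.λ.λ.0) ((λ.0) ((λ.λ.1 0) (λ.0))))
  step 1: (λ.λ.λ.λ.0) ((λ.0) ((λ.λ.1 0) (λ.0))) (λ.(λ.λ.λ.λ.0) ((λ.0) ((λ.λ.1 0) (λ.0))))
  step 2: (λ.λ.λ.0) (λ.(λ.λ.λ.λ.0) ((λ.0) ((λ.λ.1 0) (λ.0))))
  step 3: λ.λ.0

Answer: SAME — A ⇓ λ.λ.0, B ⇓ λ.λ.0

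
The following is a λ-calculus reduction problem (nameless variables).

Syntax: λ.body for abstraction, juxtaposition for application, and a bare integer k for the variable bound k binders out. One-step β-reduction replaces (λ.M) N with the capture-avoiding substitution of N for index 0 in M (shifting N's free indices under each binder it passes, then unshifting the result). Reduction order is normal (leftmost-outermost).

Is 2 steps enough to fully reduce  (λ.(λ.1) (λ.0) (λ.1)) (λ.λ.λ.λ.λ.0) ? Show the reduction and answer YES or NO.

Answer: NO — after 2 steps the term is (λ.λ.λ.λ.λ.0) (λ.λ.λ.λ.λ.λ.0), not yet normal

Reduction:
  start: (λ.(λ.1) (λ.0) (λ.1)) (λ.λ.λ.λ.λ.0)
  [1] (λ.λ.λ.λ.λ.λ.0) (λ.0) (λ.λ.λ.λ.λ.λ.0)
  [2] (λ.λ.λ.λ.λ.0) (λ.λ.λ.λ.λ.λ.0)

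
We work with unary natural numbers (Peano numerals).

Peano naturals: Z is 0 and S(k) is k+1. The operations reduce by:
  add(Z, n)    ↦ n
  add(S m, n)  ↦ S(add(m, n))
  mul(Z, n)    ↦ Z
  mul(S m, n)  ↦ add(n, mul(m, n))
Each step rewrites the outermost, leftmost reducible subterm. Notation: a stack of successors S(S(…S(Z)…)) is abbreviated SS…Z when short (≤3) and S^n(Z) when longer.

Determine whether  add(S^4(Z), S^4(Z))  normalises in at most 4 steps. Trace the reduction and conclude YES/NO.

Answer: NO — after 4 steps the term is S(S(S(S(add(Z, S^4(Z)))))), not yet normal

Working:
  start: add(S^4(Z), S^4(Z))
  →1  S(add(SSSZ, S^4(Z)))
  →2  S(S(add(SSZ, S^4(Z))))
  →3  S(S(S(add(SZ, S^4(Z)))))
  →4  S(S(S(S(add(Z, S^4(Z))))))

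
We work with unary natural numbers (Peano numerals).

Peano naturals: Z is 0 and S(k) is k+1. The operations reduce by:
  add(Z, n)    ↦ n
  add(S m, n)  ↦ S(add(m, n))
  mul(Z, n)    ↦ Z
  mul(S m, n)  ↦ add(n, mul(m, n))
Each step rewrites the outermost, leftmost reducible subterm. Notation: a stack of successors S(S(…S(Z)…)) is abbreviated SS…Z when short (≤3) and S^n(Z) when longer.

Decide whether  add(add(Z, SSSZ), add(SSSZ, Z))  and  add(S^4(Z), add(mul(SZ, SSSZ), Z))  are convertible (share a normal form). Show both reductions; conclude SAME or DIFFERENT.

Answer: DIFFERENT — A ⇓ S^6(Z), B ⇓ S^7(Z)

Derivation:
Term A:
  start: add(add(Z, SSSZ), add(SSSZ, Z))
  →1  add(SSSZ, add(SSSZ, Z))
  →2  S(add(SSZ, add(SSSZ, Z)))
  →3  S(S(add(SZ, add(SSSZ, Z))))
  →4  S(S(S(add(Z, add(SSSZ, Z)))))
  →5  S(S(S(add(SSSZ, Z))))
  →6  S(S(S(S(add(SSZ, Z)))))
  →7  S(S(S(S(S(add(SZ, Z))))))
  →8  S(S(S(S(S(S(add(Z, Z)))))))
  →9  S^6(Z)

Term B:
  start: add(S^4(Z), add(mul(SZ, SSSZ), Z))
  →1  S(add(SSSZ, add(mul(SZ, SSSZ), Z)))
  →2  S(S(add(SSZ, add(mul(SZ, SSSZ), Z))))
  →3  S(S(S(add(SZ, add(mul(SZ, SSSZ), Z)))))
  →4  S(S(S(S(add(Z, add(mul(SZ, SSSZ), Z))))))
  →5  S(S(S(S(add(mul(SZ, SSSZ), Z)))))
  →6  S(S(S(S(add(add(SSSZ, mul(Z, SSSZ)), Z)))))
  →7  S(S(S(S(add(S(add(SSZ, mul(Z, SSSZ))), Z)))))
  →8  S(S(S(S(S(add(add(SSZ, mul(Z, SSSZ)), Z))))))
  →9  S(S(S(S(S(add(S(add(SZ, mul(Z, SSSZ))), Z))))))
  →10  S(S(S(S(S(S(add(add(SZ, mul(Z, SSSZ)), Z)))))))
  →11  S(S(S(S(S(S(add(S(add(Z, mul(Z, SSSZ))), Z)))))))
  →12  S(S(S(S(S(S(S(add(add(Z, mul(Z, SSSZ)), Z))))))))
  →13  S(S(S(S(S(S(S(add(mul(Z, SSSZ), Z))))))))
  →14  S(S(S(S(S(S(S(add(Z, Z))))))))
  →15  S^7(Z)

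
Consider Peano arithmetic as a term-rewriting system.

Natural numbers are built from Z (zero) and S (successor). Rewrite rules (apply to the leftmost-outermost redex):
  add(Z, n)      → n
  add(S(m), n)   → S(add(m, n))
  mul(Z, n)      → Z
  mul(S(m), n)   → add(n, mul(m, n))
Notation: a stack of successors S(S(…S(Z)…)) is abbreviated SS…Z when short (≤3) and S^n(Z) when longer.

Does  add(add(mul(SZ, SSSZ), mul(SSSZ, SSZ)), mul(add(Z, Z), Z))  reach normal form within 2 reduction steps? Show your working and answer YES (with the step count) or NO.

  start: add(add(mul(SZ, SSSZ), mul(SSSZ, SSZ)), mul(add(Z, Z), Z))
  [1] add(add(add(SSSZ, mul(Z, SSSZ)), mul(SSSZ, SSZ)), mul(add(Z, Z), Z))
  [2] add(add(S(add(SSZ, mul(Z, SSSZ))), mul(SSSZ, SSZ)), mul(add(Z, Z), Z))

Answer: NO — after 2 steps the term is add(add(S(add(SSZ, mul(Z, SSSZ))), mul(SSSZ, SSZ)), mul(add(Z, Z), Z)), not yet normal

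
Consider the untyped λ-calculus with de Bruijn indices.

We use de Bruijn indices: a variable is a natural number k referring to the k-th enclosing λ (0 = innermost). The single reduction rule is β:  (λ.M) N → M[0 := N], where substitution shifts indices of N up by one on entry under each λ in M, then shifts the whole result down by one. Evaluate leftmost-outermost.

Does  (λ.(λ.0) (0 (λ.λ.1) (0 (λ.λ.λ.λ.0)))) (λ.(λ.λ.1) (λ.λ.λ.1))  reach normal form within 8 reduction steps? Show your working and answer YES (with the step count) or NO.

  start: (λ.(λ.0) (0 (λ.λ.1) (0 (λ.λ.λ.λ.0)))) (λ.(λ.λ.1) (λ.λ.λ.1))
  →1  (λ.0) ((λ.(λ.λ.1) (λ.λ.λ.1)) (λ.λ.1) ((λ.(λ.λ.1) (λ.λ.λ.1)) (λ.λ.λ.λ.0)))
  →2  (λ.(λ.λ.1) (λ.λ.λ.1)) (λ.λ.1) ((λ.(λ.λ.1) (λ.λ.λ.1)) (λ.λ.λ.λ.0))
  →3  (λ.λ.1) (λ.λ.λ.1) ((λ.(λ.λ.1) (λ.λ.λ.1)) (λ.λ.λ.λ.0))
  →4  (λ.λ.λ.λ.1) ((λ.(λ.λ.1) (λ.λ.λ.1)) (λ.λ.λ.λ.0))
  →5  λ.λ.λ.1

Answer: YES — reaches normal form λ.λ.λ.1 in 5 ≤ 8 steps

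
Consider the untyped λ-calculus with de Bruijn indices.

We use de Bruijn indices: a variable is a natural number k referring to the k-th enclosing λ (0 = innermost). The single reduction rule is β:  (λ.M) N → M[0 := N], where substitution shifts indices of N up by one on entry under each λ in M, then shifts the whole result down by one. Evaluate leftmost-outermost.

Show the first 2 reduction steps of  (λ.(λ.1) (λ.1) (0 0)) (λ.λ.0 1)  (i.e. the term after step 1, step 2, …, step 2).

Answer: after 2 steps: (λ.λ.0 1) ((λ.λ.0 1) (λ.λ.0 1))

Reduction:
  start: (λ.(λ.1) (λ.1) (0 0)) (λ.λ.0 1)
  →1  (λ.λ.λ.0 1) (λ.λ.λ.0 1) ((λ.λ.0 1) (λ.λ.0 1))
  →2  (λ.λ.0 1) ((λ.λ.0 1) (λ.λ.0 1))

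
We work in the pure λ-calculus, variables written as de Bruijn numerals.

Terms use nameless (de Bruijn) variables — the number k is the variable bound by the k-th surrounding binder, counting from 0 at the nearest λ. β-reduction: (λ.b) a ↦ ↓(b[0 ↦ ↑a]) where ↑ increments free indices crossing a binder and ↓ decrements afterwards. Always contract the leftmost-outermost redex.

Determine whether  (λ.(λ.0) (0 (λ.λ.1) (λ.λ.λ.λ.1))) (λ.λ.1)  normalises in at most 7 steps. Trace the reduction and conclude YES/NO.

Answer: YES — reaches normal form λ.λ.1 in 4 ≤ 7 steps

Working:
  start: (λ.(λ.0) (0 (λ.λ.1) (λ.λ.λ.λ.1))) (λ.λ.1)
  →1  (λ.0) ((λ.λ.1) (λ.λ.1) (λ.λ.λ.λ.1))
  →2  (λ.λ.1) (λ.λ.1) (λ.λ.λ.λ.1)
  →3  (λ.λ.λ.1) (λ.λ.λ.λ.1)
  →4  λ.λ.1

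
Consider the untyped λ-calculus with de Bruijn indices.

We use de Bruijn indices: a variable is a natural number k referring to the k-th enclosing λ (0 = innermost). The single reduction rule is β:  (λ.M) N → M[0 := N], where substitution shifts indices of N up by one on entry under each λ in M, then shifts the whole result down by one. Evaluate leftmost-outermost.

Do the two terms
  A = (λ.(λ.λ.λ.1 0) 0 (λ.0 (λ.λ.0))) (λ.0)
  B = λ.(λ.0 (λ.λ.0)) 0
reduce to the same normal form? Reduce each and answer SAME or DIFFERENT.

Term A:
  start: (λ.(λ.λ.λ.1 0) 0 (λ.0 (λ.λ.0))) (λ.0)
  step 1: (λ.λ.λ.1 0) (λ.0) (λ.0 (λ.λ.0))
  step 2: (λ.λ.1 0) (λ.0 (λ.λ.0))
  step 3: λ.(λ.0 (λ.λ.0)) 0
  step 4: λ.0 (λ.λ.0)

Term B:
  start: λ.(λ.0 (λ.λ.0)) 0
  step 1: λ.0 (λ.λ.0)

Answer: SAME — A ⇓ λ.0 (λ.λ.0), B ⇓ λ.0 (λ.λ.0)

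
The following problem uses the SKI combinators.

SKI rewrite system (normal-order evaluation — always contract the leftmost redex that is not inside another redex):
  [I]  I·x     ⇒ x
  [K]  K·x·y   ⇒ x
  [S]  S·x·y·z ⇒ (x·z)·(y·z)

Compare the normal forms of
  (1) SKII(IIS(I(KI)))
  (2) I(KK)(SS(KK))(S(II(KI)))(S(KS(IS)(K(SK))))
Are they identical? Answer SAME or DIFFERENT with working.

Answer: SAME — A ⇓ S(KI), B ⇓ S(KI)

Reduction:
Term A:
  start: SKII(IIS(I(KI)))
  →1  KI(II)(IIS(I(KI)))
  →2  I(IIS(I(KI)))
  →3  IIS(I(KI))
  →4  IS(I(KI))
  →5  S(I(KI))
  →6  S(KI)

Term B:
  start: I(KK)(SS(KK))(S(II(KI)))(S(KS(IS)(K(SK))))
  →1  KK(SS(KK))(S(II(KI)))(S(KS(IS)(K(SK))))
  →2  K(S(II(KI)))(S(KS(IS)(K(SK))))
  →3  S(II(KI))
  →4  S(I(KI))
  →5  S(KI)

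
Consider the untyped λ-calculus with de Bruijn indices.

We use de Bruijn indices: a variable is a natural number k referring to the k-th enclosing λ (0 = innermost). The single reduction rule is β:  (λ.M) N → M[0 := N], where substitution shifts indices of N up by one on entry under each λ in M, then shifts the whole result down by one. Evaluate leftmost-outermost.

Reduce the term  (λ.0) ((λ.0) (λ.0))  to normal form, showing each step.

Answer: normal form = λ.0  (in 2 steps)

Derivation:
  start: (λ.0) ((λ.0) (λ.0))
  step 1: (λ.0) (λ.0)
  step 2: λ.0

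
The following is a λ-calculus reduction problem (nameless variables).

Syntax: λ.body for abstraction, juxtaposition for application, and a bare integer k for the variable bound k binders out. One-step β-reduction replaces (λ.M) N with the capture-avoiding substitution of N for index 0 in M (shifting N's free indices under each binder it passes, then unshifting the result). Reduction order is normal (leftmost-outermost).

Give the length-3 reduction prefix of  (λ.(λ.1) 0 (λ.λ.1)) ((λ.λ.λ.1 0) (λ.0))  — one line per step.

  start: (λ.(λ.1) 0 (λ.λ.1)) ((λ.λ.λ.1 0) (λ.0))
  →1  (λ.(λ.λ.λ.1 0) (λ.0)) ((λ.λ.λ.1 0) (λ.0)) (λ.λ.1)
  →2  (λ.λ.λ.1 0) (λ.0) (λ.λ.1)
  →3  (λ.λ.1 0) (λ.λ.1)

Answer: after 3 steps: (λ.λ.1 0) (λ.λ.1)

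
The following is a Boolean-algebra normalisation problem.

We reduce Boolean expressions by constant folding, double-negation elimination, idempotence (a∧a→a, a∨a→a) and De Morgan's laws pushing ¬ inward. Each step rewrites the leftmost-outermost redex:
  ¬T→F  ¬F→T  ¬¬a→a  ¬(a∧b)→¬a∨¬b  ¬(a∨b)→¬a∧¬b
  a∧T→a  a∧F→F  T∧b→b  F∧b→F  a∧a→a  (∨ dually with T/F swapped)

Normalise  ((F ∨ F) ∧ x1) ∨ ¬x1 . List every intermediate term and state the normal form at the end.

Answer: normal form = ¬x1  (in 3 steps)

Derivation:
  start: ((F ∨ F) ∧ x1) ∨ ¬x1
  →1  (F ∧ x1) ∨ ¬x1
  →2  F ∨ ¬x1
  →3  ¬x1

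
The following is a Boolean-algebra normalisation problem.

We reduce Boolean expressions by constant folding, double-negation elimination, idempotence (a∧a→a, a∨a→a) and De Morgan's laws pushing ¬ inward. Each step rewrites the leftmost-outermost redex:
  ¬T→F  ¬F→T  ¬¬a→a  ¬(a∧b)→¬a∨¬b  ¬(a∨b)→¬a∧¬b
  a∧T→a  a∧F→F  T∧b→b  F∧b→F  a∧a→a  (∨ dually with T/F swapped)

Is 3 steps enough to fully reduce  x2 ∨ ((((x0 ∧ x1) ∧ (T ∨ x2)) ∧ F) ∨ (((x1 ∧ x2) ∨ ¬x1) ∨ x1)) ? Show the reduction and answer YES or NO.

Answer: YES — reaches normal form x2 ∨ (((x1 ∧ x2) ∨ ¬x1) ∨ x1) in 2 ≤ 3 steps

Working:
  start: x2 ∨ ((((x0 ∧ x1) ∧ (T ∨ x2)) ∧ F) ∨ (((x1 ∧ x2) ∨ ¬x1) ∨ x1))
  step 1: x2 ∨ (F ∨ (((x1 ∧ x2) ∨ ¬x1) ∨ x1))
  step 2: x2 ∨ (((x1 ∧ x2) ∨ ¬x1) ∨ x1)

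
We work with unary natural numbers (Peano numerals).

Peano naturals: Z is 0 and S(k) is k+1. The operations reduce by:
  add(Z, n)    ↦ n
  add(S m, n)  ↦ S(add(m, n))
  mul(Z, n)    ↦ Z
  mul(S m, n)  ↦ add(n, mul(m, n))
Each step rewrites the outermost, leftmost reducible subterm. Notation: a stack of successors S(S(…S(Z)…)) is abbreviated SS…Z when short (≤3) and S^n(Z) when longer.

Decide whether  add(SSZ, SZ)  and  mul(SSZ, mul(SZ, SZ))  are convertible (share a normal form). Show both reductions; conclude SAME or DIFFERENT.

Answer: DIFFERENT — A ⇓ SSSZ, B ⇓ SSZ

Derivation:
Term A:
  start: add(SSZ, SZ)
  [1] S(add(SZ, SZ))
  [2] S(S(add(Z, SZ)))
  [3] SSSZ

Term B:
  start: mul(SSZ, mul(SZ, SZ))
  [1] add(mul(SZ, SZ), mul(SZ, mul(SZ, SZ)))
  [2] add(add(SZ, mul(Z, SZ)), mul(SZ, mul(SZ, SZ)))
  [3] add(S(add(Z, mul(Z, SZ))), mul(SZ, mul(SZ, SZ)))
  [4] S(add(add(Z, mul(Z, SZ)), mul(SZ, mul(SZ, SZ))))
  [5] S(add(mul(Z, SZ), mul(SZ, mul(SZ, SZ))))
  [6] S(add(Z, mul(SZ, mul(SZ, SZ))))
  [7] S(mul(SZ, mul(SZ, SZ)))
  [8] S(add(mul(SZ, SZ), mul(Z, mul(SZ, SZ))))
  [9] S(add(add(SZ, mul(Z, SZ)), mul(Z, mul(SZ, SZ))))
  [10] S(add(S(add(Z, mul(Z, SZ))), mul(Z, mul(SZ, SZ))))
  [11] S(S(add(add(Z, mul(Z, SZ)), mul(Z, mul(SZ, SZ)))))
  [12] S(S(add(mul(Z, SZ), mul(Z, mul(SZ, SZ)))))
  [13] S(S(add(Z, mul(Z, mul(SZ, SZ)))))
  [14] S(S(mul(Z, mul(SZ, SZ))))
  [15] SSZ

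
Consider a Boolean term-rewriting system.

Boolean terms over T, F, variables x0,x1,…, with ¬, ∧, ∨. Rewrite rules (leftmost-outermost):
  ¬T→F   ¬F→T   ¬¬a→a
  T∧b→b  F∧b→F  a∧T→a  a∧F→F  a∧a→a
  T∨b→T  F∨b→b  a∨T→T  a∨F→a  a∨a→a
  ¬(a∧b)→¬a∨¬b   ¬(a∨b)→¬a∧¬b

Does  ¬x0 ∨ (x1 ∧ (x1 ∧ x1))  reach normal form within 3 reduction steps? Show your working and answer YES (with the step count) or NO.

  start: ¬x0 ∨ (x1 ∧ (x1 ∧ x1))
  step 1: ¬x0 ∨ (x1 ∧ x1)
  step 2: ¬x0 ∨ x1

Answer: YES — reaches normal form ¬x0 ∨ x1 in 2 ≤ 3 steps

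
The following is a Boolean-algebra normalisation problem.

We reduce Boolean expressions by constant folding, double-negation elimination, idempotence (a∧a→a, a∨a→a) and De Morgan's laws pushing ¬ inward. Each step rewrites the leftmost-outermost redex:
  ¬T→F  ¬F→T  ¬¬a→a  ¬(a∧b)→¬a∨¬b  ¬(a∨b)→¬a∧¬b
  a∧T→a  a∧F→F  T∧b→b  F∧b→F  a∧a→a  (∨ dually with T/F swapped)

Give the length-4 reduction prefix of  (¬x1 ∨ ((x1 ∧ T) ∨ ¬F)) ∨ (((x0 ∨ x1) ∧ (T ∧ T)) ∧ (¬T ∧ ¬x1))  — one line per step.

  start: (¬x1 ∨ ((x1 ∧ T) ∨ ¬F)) ∨ (((x0 ∨ x1) ∧ (T ∧ T)) ∧ (¬T ∧ ¬x1))
  [1] (¬x1 ∨ (x1 ∨ ¬F)) ∨ (((x0 ∨ x1) ∧ (T ∧ T)) ∧ (¬T ∧ ¬x1))
  [2] (¬x1 ∨ (x1 ∨ T)) ∨ (((x0 ∨ x1) ∧ (T ∧ T)) ∧ (¬T ∧ ¬x1))
  [3] (¬x1 ∨ T) ∨ (((x0 ∨ x1) ∧ (T ∧ T)) ∧ (¬T ∧ ¬x1))
  [4] T ∨ (((x0 ∨ x1) ∧ (T ∧ T)) ∧ (¬T ∧ ¬x1))

Answer: after 4 steps: T ∨ (((x0 ∨ x1) ∧ (T ∧ T)) ∧ (¬T ∧ ¬x1))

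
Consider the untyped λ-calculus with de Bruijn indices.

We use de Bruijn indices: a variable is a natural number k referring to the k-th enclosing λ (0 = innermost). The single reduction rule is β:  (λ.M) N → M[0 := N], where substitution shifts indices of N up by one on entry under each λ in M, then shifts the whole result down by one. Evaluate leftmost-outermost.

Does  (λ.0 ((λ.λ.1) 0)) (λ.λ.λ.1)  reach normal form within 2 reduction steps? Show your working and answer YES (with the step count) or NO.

Answer: YES — reaches normal form λ.λ.1 in 2 ≤ 2 steps

Reduction:
  start: (λ.0 ((λ.λ.1) 0)) (λ.λ.λ.1)
  step 1: (λ.λ.λ.1) ((λ.λ.1) (λ.λ.λ.1))
  step 2: λ.λ.1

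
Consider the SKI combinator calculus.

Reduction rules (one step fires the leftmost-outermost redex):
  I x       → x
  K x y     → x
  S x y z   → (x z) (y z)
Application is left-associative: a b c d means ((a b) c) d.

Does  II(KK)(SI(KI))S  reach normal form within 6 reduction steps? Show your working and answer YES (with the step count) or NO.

  start: II(KK)(SI(KI))S
  [1] I(KK)(SI(KI))S
  [2] KK(SI(KI))S
  [3] KS

Answer: YES — reaches normal form KS in 3 ≤ 6 steps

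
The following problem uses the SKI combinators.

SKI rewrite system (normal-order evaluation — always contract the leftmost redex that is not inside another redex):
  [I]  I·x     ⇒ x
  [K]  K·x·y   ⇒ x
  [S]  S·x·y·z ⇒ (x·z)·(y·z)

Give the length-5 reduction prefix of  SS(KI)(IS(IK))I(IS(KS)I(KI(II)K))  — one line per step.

Answer: after 5 steps: K(KI(IS(IK))I)(I(KI(IS(IK))I))(IS(KS)I(KI(II)K))

Reduction:
  start: SS(KI)(IS(IK))I(IS(KS)I(KI(II)K))
  →1  S(IS(IK))(KI(IS(IK)))I(IS(KS)I(KI(II)K))
  →2  IS(IK)I(KI(IS(IK))I)(IS(KS)I(KI(II)K))
  →3  S(IK)I(KI(IS(IK))I)(IS(KS)I(KI(II)K))
  →4  IK(KI(IS(IK))I)(I(KI(IS(IK))I))(IS(KS)I(KI(II)K))
  →5  K(KI(IS(IK))I)(I(KI(IS(IK))I))(IS(KS)I(KI(II)K))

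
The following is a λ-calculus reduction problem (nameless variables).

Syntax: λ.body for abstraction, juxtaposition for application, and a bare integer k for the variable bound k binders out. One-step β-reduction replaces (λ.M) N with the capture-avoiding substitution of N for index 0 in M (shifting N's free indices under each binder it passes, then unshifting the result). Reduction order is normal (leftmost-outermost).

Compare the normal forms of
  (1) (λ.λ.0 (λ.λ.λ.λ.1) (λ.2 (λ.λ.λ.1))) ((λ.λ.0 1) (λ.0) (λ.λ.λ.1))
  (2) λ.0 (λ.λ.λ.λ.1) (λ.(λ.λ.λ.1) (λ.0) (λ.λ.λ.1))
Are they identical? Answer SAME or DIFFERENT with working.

Term A:
  start: (λ.λ.0 (λ.λ.λ.λ.1) (λ.2 (λ.λ.λ.1))) ((λ.λ.0 1) (λ.0) (λ.λ.λ.1))
  step 1: λ.0 (λ.λ.λ.λ.1) (λ.(λ.λ.0 1) (λ.0) (λ.λ.λ.1) (λ.λ.λ.1))
  step 2: λ.0 (λ.λ.λ.λ.1) (λ.(λ.0 (λ.0)) (λ.λ.λ.1) (λ.λ.λ.1))
  step 3: λ.0 (λ.λ.λ.λ.1) (λ.(λ.λ.λ.1) (λ.0) (λ.λ.λ.1))
  step 4: λ.0 (λ.λ.λ.λ.1) (λ.(λ.λ.1) (λ.λ.λ.1))
  step 5: λ.0 (λ.λ.λ.λ.1) (λ.λ.λ.λ.λ.1)

Term B:
  start: λ.0 (λ.λ.λ.λ.1) (λ.(λ.λ.λ.1) (λ.0) (λ.λ.λ.1))
  step 1: λ.0 (λ.λ.λ.λ.1) (λ.(λ.λ.1) (λ.λ.λ.1))
  step 2: λ.0 (λ.λ.λ.λ.1) (λ.λ.λ.λ.λ.1)

Answer: SAME — A ⇓ λ.0 (λ.λ.λ.λ.1) (λ.λ.λ.λ.λ.1), B ⇓ λ.0 (λ.λ.λ.λ.1) (λ.λ.λ.λ.λ.1)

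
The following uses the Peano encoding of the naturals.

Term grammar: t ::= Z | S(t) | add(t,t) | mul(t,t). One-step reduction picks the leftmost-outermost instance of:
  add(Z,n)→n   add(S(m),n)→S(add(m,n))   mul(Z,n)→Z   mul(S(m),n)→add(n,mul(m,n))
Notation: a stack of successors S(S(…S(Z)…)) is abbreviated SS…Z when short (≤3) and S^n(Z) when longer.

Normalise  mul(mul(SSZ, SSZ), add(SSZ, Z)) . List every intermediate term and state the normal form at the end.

Answer: normal form = S^8(Z)  (in 38 steps)

Working:
  start: mul(mul(SSZ, SSZ), add(SSZ, Z))
  →1  mul(add(SSZ, mul(SZ, SSZ)), add(SSZ, Z))
  →2  mul(S(add(SZ, mul(SZ, SSZ))), add(SSZ, Z))
  →3  add(add(SSZ, Z), mul(add(SZ, mul(SZ, SSZ)), add(SSZ, Z)))
  →4  add(S(add(SZ, Z)), mul(add(SZ, mul(SZ, SSZ)), add(SSZ, Z)))
  →5  S(add(add(SZ, Z), mul(add(SZ, mul(SZ, SSZ)), add(SSZ, Z))))
  →6  S(add(S(add(Z, Z)), mul(add(SZ, mul(SZ, SSZ)), add(SSZ, Z))))
  →7  S(S(add(add(Z, Z), mul(add(SZ, mul(SZ, SSZ)), add(SSZ, Z)))))
  →8  S(S(add(Z, mul(add(SZ, mul(SZ, SSZ)), add(SSZ, Z)))))
  →9  S(S(mul(add(SZ, mul(SZ, SSZ)), add(SSZ, Z))))
  →10  S(S(mul(S(add(Z, mul(SZ, SSZ))), add(SSZ, Z))))
  →11  S(S(add(add(SSZ, Z), mul(add(Z, mul(SZ, SSZ)), add(SSZ, Z)))))
  →12  S(S(add(S(add(SZ, Z)), mul(add(Z, mul(SZ, SSZ)), add(SSZ, Z)))))
  →13  S(S(S(add(add(SZ, Z), mul(add(Z, mul(SZ, SSZ)), add(SSZ, Z))))))
  →14  S(S(S(add(S(add(Z, Z)), mul(add(Z, mul(SZ, SSZ)), add(SSZ, Z))))))
  →15  S(S(S(S(add(add(Z, Z), mul(add(Z, mul(SZ, SSZ)), add(SSZ, Z)))))))
  →16  S(S(S(S(add(Z, mul(add(Z, mul(SZ, SSZ)), add(SSZ, Z)))))))
  →17  S(S(S(S(mul(add(Z, mul(SZ, SSZ)), add(SSZ, Z))))))
  →18  S(S(S(S(mul(mul(SZ, SSZ), add(SSZ, Z))))))
  →19  S(S(S(S(mul(add(SSZ, mul(Z, SSZ)), add(SSZ, Z))))))
  →20  S(S(S(S(mul(S(add(SZ, mul(Z, SSZ))), add(SSZ, Z))))))
  →21  S(S(S(S(add(add(SSZ, Z), mul(add(SZ, mul(Z, SSZ)), add(SSZ, Z)))))))
  →22  S(S(S(S(add(S(add(SZ, Z)), mul(add(SZ, mul(Z, SSZ)), add(SSZ, Z)))))))
  →23  S(S(S(S(S(add(add(SZ, Z), mul(add(SZ, mul(Z, SSZ)), add(SSZ, Z))))))))
  →24  S(S(S(S(S(add(S(add(Z, Z)), mul(add(SZ, mul(Z, SSZ)), add(SSZ, Z))))))))
  →25  S(S(S(S(S(S(add(add(Z, Z), mul(add(SZ, mul(Z, SSZ)), add(SSZ, Z)))))))))
  →26  S(S(S(S(S(S(add(Z, mul(add(SZ, mul(Z, SSZ)), add(SSZ, Z)))))))))
  →27  S(S(S(S(S(S(mul(add(SZ, mul(Z, SSZ)), add(SSZ, Z))))))))
  →28  S(S(S(S(S(S(mul(S(add(Z, mul(Z, SSZ))), add(SSZ, Z))))))))
  →29  S(S(S(S(S(S(add(add(SSZ, Z), mul(add(Z, mul(Z, SSZ)), add(SSZ, Z)))))))))
  →30  S(S(S(S(S(S(add(S(add(SZ, Z)), mul(add(Z, mul(Z, SSZ)), add(SSZ, Z)))))))))
  →31  S(S(S(S(S(S(S(add(add(SZ, Z), mul(add(Z, mul(Z, SSZ)), add(SSZ, Z))))))))))
  →32  S(S(S(S(S(S(S(add(S(add(Z, Z)), mul(add(Z, mul(Z, SSZ)), add(SSZ, Z))))))))))
  →33  S(S(S(S(S(S(S(S(add(add(Z, Z), mul(add(Z, mul(Z, SSZ)), add(SSZ, Z)))))))))))
  →34  S(S(S(S(S(S(S(S(add(Z, mul(add(Z, mul(Z, SSZ)), add(SSZ, Z)))))))))))
  →35  S(S(S(S(S(S(S(S(mul(add(Z, mul(Z, SSZ)), add(SSZ, Z))))))))))
  →36  S(S(S(S(S(S(S(S(mul(mul(Z, SSZ), add(SSZ, Z))))))))))
  →37  S(S(S(S(S(S(S(S(mul(Z, add(SSZ, Z))))))))))
  →38  S^8(Z)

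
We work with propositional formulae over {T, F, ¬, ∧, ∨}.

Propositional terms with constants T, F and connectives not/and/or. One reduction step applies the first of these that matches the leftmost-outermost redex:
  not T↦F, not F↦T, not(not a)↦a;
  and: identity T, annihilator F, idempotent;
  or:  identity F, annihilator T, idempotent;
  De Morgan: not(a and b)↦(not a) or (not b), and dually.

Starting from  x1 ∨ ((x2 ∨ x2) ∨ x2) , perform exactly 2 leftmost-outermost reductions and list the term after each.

  start: x1 ∨ ((x2 ∨ x2) ∨ x2)
  →1  x1 ∨ (x2 ∨ x2)
  →2  x1 ∨ x2

Answer: after 2 steps: x1 ∨ x2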